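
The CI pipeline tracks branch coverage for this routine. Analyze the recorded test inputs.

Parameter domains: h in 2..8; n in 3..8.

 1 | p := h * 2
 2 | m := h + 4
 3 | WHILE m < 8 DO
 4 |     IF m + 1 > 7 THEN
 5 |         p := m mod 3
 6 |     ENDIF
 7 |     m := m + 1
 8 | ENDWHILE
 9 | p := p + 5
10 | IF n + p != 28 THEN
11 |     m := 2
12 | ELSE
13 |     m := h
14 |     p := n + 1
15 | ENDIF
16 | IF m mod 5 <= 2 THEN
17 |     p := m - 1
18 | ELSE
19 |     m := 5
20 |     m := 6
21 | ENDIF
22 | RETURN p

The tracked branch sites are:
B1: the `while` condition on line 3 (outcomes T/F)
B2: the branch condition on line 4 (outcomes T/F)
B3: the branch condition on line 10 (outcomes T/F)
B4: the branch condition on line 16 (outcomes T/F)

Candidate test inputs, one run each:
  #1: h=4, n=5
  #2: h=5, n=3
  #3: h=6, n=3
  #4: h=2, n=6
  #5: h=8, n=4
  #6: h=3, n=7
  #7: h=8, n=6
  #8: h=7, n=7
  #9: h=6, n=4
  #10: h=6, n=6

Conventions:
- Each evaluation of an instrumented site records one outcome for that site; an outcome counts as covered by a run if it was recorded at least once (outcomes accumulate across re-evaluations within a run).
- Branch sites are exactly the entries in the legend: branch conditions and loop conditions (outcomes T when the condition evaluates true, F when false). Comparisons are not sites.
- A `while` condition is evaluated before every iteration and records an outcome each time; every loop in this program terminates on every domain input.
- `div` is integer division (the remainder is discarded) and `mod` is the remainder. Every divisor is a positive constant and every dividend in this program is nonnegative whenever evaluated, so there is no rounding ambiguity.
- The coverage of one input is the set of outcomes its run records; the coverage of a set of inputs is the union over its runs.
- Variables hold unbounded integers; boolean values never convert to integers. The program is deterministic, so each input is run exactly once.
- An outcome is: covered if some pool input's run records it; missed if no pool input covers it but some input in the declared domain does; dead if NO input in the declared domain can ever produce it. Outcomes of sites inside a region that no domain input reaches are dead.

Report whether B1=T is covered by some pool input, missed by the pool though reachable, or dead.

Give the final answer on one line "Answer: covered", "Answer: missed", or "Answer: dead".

B1=T is recorded by pool input(s) 4, 6 -> covered

Answer: covered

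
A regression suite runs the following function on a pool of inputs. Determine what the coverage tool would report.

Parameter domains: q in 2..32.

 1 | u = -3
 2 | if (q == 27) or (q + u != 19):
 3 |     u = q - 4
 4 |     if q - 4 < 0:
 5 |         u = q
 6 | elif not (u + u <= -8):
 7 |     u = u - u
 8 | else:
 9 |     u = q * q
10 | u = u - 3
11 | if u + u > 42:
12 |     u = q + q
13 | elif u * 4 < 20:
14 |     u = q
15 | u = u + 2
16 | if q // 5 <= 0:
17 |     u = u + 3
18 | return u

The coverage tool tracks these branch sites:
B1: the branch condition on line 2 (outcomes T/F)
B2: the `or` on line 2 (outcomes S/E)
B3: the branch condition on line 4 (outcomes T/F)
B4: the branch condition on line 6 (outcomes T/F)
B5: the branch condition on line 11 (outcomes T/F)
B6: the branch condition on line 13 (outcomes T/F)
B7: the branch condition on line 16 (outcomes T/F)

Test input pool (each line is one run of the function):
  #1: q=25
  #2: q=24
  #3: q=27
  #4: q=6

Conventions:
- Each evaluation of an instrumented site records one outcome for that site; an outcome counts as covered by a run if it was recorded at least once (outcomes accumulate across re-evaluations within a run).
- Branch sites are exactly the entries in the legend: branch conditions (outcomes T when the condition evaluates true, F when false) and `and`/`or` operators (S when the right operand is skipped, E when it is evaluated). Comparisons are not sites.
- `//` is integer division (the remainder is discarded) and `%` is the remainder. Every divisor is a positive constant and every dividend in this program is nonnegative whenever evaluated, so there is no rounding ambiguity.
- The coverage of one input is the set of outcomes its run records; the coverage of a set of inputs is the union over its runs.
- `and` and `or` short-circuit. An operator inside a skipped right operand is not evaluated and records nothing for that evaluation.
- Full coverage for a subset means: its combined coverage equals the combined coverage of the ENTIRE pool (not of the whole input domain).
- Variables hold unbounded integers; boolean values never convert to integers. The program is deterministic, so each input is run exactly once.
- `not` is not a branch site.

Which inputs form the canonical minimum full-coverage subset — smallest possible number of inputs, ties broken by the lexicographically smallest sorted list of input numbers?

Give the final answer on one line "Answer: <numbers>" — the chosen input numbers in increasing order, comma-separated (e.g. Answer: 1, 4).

run #1 (q=25) runs B2->E, B1->T, B3->F, B5->F, B6->F, B7->F; records B1=T, B2=E, B3=F, B5=F, B6=F, B7=F
run #2 (q=24) runs B2->E, B1->T, B3->F, B5->F, B6->F, B7->F; records B1=T, B2=E, B3=F, B5=F, B6=F, B7=F
run #3 (q=27) runs B2->S, B1->T, B3->F, B5->F, B6->F, B7->F; records B1=T, B2=S, B3=F, B5=F, B6=F, B7=F
run #4 (q=6) runs B2->E, B1->T, B3->F, B5->F, B6->T, B7->F; records B1=T, B2=E, B3=F, B5=F, B6=T, B7=F
pool-wide coverage (8 outcomes): B1=T, B2=S, B2=E, B3=F, B5=F, B6=T, B6=F, B7=F
size 1 is not enough: best union over all size-1 subsets is 6/8
size 2: inputs {3, 4} cover all 8 outcomes, and no lexicographically smaller subset of this size does

Answer: 3, 4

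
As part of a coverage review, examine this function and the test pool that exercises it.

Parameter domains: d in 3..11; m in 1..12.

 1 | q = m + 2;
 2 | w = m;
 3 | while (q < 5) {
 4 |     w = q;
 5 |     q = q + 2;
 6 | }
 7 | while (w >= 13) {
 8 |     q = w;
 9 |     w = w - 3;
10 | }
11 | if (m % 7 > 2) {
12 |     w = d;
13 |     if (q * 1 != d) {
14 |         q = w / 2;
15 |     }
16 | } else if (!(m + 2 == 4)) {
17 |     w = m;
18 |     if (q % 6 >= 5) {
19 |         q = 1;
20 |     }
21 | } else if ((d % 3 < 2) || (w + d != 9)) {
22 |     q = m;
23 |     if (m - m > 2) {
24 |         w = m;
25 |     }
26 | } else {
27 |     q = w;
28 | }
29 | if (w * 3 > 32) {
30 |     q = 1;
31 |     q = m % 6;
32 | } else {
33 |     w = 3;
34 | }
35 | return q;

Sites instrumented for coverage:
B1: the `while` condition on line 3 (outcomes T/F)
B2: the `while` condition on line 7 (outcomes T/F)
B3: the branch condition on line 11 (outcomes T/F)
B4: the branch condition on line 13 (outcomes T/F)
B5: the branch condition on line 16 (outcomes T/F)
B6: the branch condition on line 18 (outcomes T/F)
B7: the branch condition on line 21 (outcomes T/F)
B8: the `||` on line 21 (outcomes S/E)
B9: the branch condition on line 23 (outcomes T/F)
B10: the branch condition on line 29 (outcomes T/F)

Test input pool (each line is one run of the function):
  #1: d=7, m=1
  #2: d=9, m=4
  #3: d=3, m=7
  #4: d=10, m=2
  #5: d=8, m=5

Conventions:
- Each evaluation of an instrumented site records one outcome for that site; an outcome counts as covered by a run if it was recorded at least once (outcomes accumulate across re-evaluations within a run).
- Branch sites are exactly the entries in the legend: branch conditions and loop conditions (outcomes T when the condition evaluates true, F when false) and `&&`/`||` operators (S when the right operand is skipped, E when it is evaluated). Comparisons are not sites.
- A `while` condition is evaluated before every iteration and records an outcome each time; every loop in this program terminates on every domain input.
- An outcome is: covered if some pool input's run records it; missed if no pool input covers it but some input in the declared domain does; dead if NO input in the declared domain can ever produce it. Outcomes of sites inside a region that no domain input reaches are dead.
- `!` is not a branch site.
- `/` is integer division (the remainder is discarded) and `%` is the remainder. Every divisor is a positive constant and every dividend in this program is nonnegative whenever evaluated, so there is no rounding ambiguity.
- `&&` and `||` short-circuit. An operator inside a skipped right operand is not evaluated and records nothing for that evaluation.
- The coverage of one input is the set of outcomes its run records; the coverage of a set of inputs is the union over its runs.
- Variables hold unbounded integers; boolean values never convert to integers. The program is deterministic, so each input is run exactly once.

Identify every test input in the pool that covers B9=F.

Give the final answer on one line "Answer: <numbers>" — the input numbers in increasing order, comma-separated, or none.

input #1 (d=7, m=1): misses B9=F
input #2 (d=9, m=4): misses B9=F
input #3 (d=3, m=7): misses B9=F
input #4 (d=10, m=2): covers B9=F
input #5 (d=8, m=5): misses B9=F

Answer: 4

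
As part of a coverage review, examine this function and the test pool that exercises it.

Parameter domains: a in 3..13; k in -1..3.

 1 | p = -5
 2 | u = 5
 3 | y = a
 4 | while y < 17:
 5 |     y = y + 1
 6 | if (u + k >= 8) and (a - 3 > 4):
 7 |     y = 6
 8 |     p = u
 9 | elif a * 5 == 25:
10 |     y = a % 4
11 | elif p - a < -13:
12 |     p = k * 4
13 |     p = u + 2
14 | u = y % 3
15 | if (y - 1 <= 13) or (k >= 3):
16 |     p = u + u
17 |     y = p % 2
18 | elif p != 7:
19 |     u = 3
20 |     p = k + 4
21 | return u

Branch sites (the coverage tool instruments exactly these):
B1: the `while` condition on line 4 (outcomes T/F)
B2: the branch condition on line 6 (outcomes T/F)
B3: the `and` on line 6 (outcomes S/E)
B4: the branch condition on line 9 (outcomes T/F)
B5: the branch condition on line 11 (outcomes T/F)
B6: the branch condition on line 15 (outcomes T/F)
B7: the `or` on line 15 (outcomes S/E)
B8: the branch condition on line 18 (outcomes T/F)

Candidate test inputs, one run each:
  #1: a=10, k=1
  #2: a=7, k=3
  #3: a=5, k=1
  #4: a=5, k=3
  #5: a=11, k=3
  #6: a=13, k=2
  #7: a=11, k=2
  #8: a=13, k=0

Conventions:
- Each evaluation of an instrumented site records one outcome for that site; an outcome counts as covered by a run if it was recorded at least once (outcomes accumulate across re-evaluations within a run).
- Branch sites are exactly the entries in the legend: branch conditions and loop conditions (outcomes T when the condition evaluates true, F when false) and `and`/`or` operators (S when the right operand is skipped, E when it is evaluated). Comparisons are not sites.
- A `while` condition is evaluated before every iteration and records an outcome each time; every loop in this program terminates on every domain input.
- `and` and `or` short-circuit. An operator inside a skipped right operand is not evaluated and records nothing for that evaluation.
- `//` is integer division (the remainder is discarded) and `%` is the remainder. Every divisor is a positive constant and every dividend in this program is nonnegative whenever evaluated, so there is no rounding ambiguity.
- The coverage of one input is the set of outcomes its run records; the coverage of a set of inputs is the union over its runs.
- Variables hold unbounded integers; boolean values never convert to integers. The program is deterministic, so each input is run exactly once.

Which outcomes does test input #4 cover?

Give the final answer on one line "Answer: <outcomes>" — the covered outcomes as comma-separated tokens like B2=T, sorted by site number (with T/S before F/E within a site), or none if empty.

Running input #4 (a=5, k=3), event by event:
  B1->T, B1->T, B1->T, B1->T, B1->T, B1->T, B1->T, B1->T, B1->T, B1->T
  B1->T, B1->T, B1->F, B3->E, B2->F, B4->T, B7->S, B6->T
distinct outcomes covered: B1=T, B1=F, B2=F, B3=E, B4=T, B6=T, B7=S

Answer: B1=T, B1=F, B2=F, B3=E, B4=T, B6=T, B7=S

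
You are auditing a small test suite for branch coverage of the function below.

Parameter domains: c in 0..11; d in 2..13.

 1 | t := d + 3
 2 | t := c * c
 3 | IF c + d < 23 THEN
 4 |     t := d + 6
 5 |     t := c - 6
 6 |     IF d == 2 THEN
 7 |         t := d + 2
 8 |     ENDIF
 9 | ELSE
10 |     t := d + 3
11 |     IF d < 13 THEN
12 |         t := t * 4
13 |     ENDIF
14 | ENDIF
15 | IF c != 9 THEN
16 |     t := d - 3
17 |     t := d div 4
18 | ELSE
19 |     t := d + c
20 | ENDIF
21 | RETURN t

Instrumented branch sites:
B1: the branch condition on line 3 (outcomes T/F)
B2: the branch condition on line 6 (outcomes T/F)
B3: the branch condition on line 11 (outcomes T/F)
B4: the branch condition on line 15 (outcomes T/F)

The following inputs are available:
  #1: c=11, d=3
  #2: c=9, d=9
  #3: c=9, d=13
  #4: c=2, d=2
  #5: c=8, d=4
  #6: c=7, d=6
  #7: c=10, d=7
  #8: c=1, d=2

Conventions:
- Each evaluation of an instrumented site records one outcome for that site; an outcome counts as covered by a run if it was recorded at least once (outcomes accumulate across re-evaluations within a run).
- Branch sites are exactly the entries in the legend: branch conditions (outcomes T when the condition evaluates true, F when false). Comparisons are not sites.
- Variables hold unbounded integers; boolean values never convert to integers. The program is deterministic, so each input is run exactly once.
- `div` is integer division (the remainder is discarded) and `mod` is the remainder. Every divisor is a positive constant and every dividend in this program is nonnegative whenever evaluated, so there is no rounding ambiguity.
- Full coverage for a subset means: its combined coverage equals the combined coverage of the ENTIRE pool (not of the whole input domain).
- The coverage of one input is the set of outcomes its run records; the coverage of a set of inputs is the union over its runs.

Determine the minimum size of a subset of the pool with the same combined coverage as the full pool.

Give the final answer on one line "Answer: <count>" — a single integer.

run #1 (c=11, d=3) runs B1->T, B2->F, B4->T; records B1=T, B2=F, B4=T
run #2 (c=9, d=9) runs B1->T, B2->F, B4->F; records B1=T, B2=F, B4=F
run #3 (c=9, d=13) runs B1->T, B2->F, B4->F; records B1=T, B2=F, B4=F
run #4 (c=2, d=2) runs B1->T, B2->T, B4->T; records B1=T, B2=T, B4=T
run #5 (c=8, d=4) runs B1->T, B2->F, B4->T; records B1=T, B2=F, B4=T
run #6 (c=7, d=6) runs B1->T, B2->F, B4->T; records B1=T, B2=F, B4=T
run #7 (c=10, d=7) runs B1->T, B2->F, B4->T; records B1=T, B2=F, B4=T
run #8 (c=1, d=2) runs B1->T, B2->T, B4->T; records B1=T, B2=T, B4=T
together the pool reaches 5 outcomes: B1=T, B2=T, B2=F, B4=T, B4=F
every size-1 subset falls short of the 5 outcomes (best: 3/5)
at size 2, {2, 4} reaches all 5 outcomes; every lexicographically earlier size-2 subset fails

Answer: 2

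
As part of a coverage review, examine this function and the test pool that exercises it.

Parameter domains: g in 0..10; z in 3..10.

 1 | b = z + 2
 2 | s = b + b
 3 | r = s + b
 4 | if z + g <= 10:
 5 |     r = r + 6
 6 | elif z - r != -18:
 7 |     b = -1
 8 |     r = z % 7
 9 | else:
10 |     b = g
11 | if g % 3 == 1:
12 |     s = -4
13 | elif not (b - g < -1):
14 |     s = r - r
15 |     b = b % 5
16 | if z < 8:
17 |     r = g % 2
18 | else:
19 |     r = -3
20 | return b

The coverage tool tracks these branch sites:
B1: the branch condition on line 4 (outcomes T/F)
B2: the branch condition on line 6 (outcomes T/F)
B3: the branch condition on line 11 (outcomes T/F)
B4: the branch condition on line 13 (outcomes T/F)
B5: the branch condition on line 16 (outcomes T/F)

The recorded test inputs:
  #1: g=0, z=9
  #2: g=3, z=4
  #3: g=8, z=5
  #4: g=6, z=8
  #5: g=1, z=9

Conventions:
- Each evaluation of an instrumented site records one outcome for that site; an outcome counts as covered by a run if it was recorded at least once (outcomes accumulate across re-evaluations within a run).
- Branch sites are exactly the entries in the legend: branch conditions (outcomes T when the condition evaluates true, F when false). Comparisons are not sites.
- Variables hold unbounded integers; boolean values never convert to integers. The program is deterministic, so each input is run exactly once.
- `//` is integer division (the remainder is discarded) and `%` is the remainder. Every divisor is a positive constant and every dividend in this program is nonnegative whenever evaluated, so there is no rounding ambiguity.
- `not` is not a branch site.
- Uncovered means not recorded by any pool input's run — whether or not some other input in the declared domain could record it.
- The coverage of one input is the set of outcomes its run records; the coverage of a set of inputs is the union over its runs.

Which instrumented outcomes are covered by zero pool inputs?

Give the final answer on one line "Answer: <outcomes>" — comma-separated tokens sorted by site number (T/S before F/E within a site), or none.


test 1 (g=0, z=9) hits B1=T, B3=F, B4=T, B5=F
test 2 (g=3, z=4) hits B1=T, B3=F, B4=T, B5=T
test 3 (g=8, z=5) hits B1=F, B2=T, B3=F, B4=F, B5=T
test 4 (g=6, z=8) hits B1=F, B2=T, B3=F, B4=F, B5=F
test 5 (g=1, z=9) hits B1=T, B3=T, B5=F
union over the pool: B1=T, B1=F, B2=T, B3=T, B3=F, B4=T, B4=F, B5=T, B5=F
uncovered (1 of 10): B2=F
Answer: B2=F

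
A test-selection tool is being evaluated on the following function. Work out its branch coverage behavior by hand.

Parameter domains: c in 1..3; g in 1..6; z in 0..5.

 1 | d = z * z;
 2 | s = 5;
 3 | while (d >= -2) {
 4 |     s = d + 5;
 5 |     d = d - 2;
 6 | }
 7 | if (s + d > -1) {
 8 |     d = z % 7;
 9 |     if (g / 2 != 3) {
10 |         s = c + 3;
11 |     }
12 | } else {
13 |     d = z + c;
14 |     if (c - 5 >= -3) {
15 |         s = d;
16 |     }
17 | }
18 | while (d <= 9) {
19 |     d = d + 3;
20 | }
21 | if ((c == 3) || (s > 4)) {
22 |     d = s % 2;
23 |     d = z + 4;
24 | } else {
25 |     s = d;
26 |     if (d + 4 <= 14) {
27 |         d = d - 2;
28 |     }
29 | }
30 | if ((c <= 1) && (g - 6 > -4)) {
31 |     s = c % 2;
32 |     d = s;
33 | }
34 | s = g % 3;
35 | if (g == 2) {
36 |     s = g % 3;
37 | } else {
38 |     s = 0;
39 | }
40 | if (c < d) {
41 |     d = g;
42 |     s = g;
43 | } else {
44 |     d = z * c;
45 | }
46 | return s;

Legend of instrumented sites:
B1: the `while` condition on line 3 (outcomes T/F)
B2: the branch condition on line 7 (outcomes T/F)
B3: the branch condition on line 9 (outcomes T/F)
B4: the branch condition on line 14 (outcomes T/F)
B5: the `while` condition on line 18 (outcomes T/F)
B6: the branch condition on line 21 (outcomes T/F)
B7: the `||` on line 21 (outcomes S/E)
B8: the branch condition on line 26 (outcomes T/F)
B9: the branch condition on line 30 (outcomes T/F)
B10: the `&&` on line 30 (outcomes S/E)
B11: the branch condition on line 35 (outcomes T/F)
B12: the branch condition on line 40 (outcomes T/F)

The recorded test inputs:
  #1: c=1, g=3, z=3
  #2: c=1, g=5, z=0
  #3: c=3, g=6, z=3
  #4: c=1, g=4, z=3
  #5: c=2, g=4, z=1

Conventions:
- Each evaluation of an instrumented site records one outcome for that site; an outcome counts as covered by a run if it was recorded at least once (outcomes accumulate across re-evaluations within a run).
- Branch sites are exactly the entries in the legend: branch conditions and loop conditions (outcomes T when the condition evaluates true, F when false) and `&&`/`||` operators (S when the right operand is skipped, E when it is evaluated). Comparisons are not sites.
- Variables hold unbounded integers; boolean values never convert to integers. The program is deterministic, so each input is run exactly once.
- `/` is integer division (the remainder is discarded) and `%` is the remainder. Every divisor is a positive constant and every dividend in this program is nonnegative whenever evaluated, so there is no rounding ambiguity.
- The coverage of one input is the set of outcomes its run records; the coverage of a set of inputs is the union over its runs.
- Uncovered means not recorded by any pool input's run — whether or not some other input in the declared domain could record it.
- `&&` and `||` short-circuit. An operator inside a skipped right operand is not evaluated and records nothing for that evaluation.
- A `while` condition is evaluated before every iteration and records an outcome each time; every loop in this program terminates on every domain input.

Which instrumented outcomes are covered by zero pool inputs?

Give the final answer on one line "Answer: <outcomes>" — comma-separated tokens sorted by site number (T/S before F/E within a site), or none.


test 1 (c=1, g=3, z=3) hits B1=T, B1=F, B2=T, B3=T, B5=T, B5=F, B6=F, B7=E, B8=F, B9=T, B10=E, B11=F, B12=F
test 2 (c=1, g=5, z=0) hits B1=T, B1=F, B2=F, B4=F, B5=T, B5=F, B6=F, B7=E, B8=T, B9=T, B10=E, B11=F, B12=F
test 3 (c=3, g=6, z=3) hits B1=T, B1=F, B2=T, B3=F, B5=T, B5=F, B6=T, B7=S, B9=F, B10=S, B11=F, B12=T
test 4 (c=1, g=4, z=3) hits B1=T, B1=F, B2=T, B3=T, B5=T, B5=F, B6=F, B7=E, B8=F, B9=T, B10=E, B11=F, B12=F
test 5 (c=2, g=4, z=1) hits B1=T, B1=F, B2=T, B3=T, B5=T, B5=F, B6=T, B7=E, B9=F, B10=S, B11=F, B12=T
union over the pool: B1=T, B1=F, B2=T, B2=F, B3=T, B3=F, B4=F, B5=T, B5=F, B6=T, B6=F, B7=S, B7=E, B8=T, B8=F, B9=T, B9=F, B10=S, B10=E, B11=F, B12=T, B12=F
uncovered (2 of 24): B4=T, B11=T
Answer: B4=T, B11=T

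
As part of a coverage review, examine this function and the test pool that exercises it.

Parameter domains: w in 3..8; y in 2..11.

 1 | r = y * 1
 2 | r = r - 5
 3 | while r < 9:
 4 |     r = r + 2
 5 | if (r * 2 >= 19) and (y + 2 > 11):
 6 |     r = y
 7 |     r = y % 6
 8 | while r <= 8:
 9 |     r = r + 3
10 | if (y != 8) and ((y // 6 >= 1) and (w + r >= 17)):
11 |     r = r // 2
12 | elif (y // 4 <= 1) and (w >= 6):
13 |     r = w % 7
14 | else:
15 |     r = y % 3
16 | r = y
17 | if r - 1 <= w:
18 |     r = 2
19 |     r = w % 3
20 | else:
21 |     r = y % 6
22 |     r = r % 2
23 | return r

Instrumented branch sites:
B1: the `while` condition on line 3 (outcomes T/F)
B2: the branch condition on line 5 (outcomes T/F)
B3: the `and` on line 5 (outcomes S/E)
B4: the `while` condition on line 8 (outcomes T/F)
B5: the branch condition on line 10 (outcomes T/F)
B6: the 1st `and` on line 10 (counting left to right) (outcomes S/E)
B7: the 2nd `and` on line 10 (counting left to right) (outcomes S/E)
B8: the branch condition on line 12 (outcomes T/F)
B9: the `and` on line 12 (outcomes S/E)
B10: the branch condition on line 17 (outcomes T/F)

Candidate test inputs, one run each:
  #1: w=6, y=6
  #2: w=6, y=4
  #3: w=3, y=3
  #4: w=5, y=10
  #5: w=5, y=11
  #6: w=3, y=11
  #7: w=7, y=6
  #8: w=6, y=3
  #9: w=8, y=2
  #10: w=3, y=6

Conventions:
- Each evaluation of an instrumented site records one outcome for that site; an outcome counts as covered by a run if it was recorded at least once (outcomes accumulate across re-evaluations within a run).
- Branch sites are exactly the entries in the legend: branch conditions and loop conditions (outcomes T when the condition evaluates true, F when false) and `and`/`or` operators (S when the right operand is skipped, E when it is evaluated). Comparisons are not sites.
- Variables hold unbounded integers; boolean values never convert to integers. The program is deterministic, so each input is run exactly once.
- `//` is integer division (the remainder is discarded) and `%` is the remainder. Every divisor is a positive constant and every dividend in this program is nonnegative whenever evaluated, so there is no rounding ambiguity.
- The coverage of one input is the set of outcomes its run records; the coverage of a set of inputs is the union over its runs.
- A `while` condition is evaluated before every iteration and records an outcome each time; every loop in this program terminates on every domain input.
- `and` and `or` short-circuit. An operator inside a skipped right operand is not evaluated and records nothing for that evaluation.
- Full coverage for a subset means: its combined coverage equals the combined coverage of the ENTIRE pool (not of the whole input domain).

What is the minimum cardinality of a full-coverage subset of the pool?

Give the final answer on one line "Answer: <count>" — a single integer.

input #1 (w=6, y=6): events B1->T, B1->T, B1->T, B1->T, B1->F, B3->S, B2->F, B4->F, B6->E, B7->E, B5->F, B9->E, B8->T, B10->T; covers B1=T, B1=F, B2=F, B3=S, B4=F, B5=F, B6=E, B7=E, B8=T, B9=E, B10=T
input #2 (w=6, y=4): events B1->T, B1->T, B1->T, B1->T, B1->T, B1->F, B3->S, B2->F, B4->F, B6->E, B7->S, B5->F, B9->E, B8->T, ...; covers B1=T, B1=F, B2=F, B3=S, B4=F, B5=F, B6=E, B7=S, B8=T, B9=E, B10=T
input #3 (w=3, y=3): events B1->T, B1->T, B1->T, B1->T, B1->T, B1->T, B1->F, B3->E, B2->F, B4->F, B6->E, B7->S, B5->F, B9->E, ...; covers B1=T, B1=F, B2=F, B3=E, B4=F, B5=F, B6=E, B7=S, B8=F, B9=E, B10=T
input #4 (w=5, y=10): events B1->T, B1->T, B1->F, B3->S, B2->F, B4->F, B6->E, B7->E, B5->F, B9->S, B8->F, B10->F; covers B1=T, B1=F, B2=F, B3=S, B4=F, B5=F, B6=E, B7=E, B8=F, B9=S, B10=F
input #5 (w=5, y=11): events B1->T, B1->T, B1->F, B3->E, B2->T, B4->T, B4->T, B4->F, B6->E, B7->E, B5->F, B9->S, B8->F, B10->F; covers B1=T, B1=F, B2=T, B3=E, B4=T, B4=F, B5=F, B6=E, B7=E, B8=F, B9=S, B10=F
input #6 (w=3, y=11): events B1->T, B1->T, B1->F, B3->E, B2->T, B4->T, B4->T, B4->F, B6->E, B7->E, B5->F, B9->S, B8->F, B10->F; covers B1=T, B1=F, B2=T, B3=E, B4=T, B4=F, B5=F, B6=E, B7=E, B8=F, B9=S, B10=F
input #7 (w=7, y=6): events B1->T, B1->T, B1->T, B1->T, B1->F, B3->S, B2->F, B4->F, B6->E, B7->E, B5->F, B9->E, B8->T, B10->T; covers B1=T, B1=F, B2=F, B3=S, B4=F, B5=F, B6=E, B7=E, B8=T, B9=E, B10=T
input #8 (w=6, y=3): events B1->T, B1->T, B1->T, B1->T, B1->T, B1->T, B1->F, B3->E, B2->F, B4->F, B6->E, B7->S, B5->F, B9->E, ...; covers B1=T, B1=F, B2=F, B3=E, B4=F, B5=F, B6=E, B7=S, B8=T, B9=E, B10=T
input #9 (w=8, y=2): events B1->T, B1->T, B1->T, B1->T, B1->T, B1->T, B1->F, B3->S, B2->F, B4->F, B6->E, B7->S, B5->F, B9->E, ...; covers B1=T, B1=F, B2=F, B3=S, B4=F, B5=F, B6=E, B7=S, B8=T, B9=E, B10=T
input #10 (w=3, y=6): events B1->T, B1->T, B1->T, B1->T, B1->F, B3->S, B2->F, B4->F, B6->E, B7->E, B5->F, B9->E, B8->F, B10->F; covers B1=T, B1=F, B2=F, B3=S, B4=F, B5=F, B6=E, B7=E, B8=F, B9=E, B10=F
union over all inputs: B1=T, B1=F, B2=T, B2=F, B3=S, B3=E, B4=T, B4=F, B5=F, B6=E, B7=S, B7=E, B8=T, B8=F, B9=S, B9=E, B10=T, B10=F (18 outcomes)
no size-1 subset reaches all 18 outcomes (best union: 12/18)
inputs {2, 5} (size 2) cover everything; no size-2 subset with a lexicographically smaller index list covers all 18

Answer: 2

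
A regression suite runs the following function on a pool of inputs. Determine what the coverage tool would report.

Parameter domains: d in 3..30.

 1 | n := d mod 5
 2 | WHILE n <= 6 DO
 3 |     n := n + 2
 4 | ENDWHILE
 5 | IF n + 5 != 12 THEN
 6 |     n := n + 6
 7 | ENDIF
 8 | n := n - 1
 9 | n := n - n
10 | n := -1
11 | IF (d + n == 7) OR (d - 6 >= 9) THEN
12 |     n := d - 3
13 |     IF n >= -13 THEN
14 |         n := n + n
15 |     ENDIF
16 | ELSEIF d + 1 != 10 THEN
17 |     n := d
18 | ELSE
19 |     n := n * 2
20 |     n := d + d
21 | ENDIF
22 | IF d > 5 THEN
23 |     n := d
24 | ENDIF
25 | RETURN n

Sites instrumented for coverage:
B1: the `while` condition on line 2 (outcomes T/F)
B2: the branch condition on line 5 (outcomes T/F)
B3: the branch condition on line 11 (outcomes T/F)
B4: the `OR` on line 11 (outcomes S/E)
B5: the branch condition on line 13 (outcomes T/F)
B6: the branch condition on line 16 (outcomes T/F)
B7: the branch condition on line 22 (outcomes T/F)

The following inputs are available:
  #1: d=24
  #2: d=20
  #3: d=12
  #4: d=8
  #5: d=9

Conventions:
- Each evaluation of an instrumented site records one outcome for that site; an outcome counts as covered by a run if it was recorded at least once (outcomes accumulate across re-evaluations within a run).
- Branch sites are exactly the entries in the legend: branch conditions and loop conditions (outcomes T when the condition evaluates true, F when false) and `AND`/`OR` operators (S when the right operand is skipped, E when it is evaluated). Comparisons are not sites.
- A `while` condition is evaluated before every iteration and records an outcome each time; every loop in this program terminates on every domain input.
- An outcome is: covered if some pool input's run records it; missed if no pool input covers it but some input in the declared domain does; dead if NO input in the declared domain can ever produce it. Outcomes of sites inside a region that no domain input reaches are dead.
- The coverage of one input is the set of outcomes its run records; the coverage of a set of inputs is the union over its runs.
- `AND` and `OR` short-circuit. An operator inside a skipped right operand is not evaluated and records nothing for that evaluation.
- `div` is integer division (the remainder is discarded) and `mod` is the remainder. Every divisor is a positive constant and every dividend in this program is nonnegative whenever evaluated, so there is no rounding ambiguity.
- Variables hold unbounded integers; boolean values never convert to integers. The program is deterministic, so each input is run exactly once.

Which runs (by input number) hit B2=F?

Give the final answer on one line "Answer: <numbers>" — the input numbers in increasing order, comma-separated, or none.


input #1 (d=24): does not produce B2=F
input #2 (d=20): does not produce B2=F
input #3 (d=12): does not produce B2=F
input #4 (d=8): produces B2=F
input #5 (d=9): does not produce B2=F
Answer: 4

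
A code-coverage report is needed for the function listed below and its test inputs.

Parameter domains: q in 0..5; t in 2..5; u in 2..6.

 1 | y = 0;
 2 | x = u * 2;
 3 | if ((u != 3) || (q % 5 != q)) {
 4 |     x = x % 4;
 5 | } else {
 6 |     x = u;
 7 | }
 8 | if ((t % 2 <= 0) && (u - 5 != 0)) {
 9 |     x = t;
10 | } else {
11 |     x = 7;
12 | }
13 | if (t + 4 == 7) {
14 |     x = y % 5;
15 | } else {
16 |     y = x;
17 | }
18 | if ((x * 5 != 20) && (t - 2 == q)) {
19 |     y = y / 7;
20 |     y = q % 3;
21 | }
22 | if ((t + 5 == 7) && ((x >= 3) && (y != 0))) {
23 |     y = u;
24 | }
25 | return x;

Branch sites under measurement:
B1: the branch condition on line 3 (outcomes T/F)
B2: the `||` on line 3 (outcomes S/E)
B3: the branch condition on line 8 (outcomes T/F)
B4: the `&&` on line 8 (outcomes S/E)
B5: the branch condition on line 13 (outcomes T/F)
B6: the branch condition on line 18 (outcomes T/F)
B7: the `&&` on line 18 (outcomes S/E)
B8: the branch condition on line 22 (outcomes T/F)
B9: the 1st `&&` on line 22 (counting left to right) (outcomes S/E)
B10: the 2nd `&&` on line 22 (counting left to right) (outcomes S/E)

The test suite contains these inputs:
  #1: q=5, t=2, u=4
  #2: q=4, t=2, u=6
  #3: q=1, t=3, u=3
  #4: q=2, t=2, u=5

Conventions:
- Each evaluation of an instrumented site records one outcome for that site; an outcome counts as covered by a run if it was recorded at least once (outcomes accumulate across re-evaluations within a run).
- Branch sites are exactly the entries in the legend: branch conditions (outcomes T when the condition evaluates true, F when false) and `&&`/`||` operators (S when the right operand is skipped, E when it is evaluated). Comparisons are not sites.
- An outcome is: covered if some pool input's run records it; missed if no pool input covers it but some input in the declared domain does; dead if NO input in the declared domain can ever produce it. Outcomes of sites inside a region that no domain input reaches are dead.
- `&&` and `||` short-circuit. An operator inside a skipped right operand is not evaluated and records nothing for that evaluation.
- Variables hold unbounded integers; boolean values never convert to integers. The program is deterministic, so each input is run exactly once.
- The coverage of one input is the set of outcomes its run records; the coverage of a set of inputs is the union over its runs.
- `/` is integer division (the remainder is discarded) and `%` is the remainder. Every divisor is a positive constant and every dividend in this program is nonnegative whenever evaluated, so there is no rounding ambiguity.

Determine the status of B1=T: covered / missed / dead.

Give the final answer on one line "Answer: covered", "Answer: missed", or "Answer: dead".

B1=T is recorded by pool input(s) 1, 2, 4 -> covered

Answer: covered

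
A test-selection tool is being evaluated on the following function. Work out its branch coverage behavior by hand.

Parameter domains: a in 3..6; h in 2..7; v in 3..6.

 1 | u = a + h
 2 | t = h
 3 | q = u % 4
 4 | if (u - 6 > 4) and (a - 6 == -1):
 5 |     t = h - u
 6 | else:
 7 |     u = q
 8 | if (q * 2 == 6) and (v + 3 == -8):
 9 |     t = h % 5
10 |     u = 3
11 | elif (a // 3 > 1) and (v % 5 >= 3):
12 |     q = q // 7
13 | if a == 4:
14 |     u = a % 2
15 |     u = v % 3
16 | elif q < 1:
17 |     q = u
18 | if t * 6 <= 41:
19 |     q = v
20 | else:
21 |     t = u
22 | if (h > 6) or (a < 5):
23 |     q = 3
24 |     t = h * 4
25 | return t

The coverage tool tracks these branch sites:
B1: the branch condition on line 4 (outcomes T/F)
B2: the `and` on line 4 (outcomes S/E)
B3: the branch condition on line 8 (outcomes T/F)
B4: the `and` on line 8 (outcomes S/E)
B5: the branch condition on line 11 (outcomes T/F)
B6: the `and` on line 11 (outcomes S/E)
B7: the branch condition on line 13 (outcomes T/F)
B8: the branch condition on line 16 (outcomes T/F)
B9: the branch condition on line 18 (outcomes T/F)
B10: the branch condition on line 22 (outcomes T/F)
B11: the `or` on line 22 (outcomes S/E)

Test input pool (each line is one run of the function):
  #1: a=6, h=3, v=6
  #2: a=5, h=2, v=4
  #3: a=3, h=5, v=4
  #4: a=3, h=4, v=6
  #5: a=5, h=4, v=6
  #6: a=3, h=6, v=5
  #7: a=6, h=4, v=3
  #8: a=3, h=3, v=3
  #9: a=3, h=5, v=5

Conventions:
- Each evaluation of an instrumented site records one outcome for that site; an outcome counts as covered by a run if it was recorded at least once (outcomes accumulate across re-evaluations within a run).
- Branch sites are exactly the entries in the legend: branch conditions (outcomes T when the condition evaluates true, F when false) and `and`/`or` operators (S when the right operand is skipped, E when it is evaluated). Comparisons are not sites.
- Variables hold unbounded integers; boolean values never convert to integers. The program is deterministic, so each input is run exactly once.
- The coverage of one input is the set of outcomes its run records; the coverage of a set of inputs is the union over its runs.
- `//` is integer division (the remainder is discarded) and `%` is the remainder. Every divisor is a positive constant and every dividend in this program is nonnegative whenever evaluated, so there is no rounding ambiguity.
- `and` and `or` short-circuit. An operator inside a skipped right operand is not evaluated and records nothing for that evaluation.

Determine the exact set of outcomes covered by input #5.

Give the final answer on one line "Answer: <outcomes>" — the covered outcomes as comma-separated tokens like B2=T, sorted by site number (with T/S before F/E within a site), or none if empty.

Event log for input #5 (a=5, h=4, v=6):
  B2->S, B1->F, B4->S, B3->F, B6->S, B5->F, B7->F, B8->F, B9->T, B11->E
  B10->F
as a set, this run covers: B1=F, B2=S, B3=F, B4=S, B5=F, B6=S, B7=F, B8=F, B9=T, B10=F, B11=E

Answer: B1=F, B2=S, B3=F, B4=S, B5=F, B6=S, B7=F, B8=F, B9=T, B10=F, B11=E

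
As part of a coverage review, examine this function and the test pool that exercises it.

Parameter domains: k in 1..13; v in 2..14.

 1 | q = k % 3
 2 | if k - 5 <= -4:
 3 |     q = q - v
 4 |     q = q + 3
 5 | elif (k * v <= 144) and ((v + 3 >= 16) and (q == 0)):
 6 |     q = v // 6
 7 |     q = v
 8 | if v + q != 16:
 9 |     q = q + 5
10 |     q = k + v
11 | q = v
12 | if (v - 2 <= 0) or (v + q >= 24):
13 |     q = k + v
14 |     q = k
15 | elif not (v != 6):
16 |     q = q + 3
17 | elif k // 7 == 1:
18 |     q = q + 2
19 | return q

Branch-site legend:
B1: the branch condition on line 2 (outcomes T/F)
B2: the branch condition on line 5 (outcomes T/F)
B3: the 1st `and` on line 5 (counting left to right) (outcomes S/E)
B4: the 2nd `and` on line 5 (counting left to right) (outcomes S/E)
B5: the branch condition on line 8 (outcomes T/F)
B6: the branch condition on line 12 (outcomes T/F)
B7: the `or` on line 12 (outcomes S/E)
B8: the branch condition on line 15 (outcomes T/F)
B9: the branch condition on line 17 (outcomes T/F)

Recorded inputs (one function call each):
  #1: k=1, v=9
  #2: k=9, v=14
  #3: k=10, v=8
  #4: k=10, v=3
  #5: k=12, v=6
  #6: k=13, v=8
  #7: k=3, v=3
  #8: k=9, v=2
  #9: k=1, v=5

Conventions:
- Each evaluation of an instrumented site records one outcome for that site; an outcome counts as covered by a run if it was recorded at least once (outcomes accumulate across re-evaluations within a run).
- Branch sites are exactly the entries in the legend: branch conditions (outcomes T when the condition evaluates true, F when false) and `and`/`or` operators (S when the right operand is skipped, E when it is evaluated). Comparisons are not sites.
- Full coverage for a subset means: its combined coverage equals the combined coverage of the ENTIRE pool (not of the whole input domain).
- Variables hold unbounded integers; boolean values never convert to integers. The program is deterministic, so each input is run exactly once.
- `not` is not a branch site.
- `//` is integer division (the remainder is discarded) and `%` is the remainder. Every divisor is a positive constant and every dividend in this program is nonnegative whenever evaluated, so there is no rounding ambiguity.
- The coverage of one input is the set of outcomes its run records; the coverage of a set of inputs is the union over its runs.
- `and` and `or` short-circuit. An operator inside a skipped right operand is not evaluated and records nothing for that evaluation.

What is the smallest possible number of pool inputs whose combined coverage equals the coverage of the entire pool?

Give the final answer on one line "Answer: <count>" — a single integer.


#1 (k=1, v=9) -> B1->T, B5->T, B7->E, B6->F, B8->F, B9->F; covered: B1=T, B5=T, B6=F, B7=E, B8=F, B9=F
#2 (k=9, v=14) -> B1->F, B3->E, B4->E, B2->T, B5->T, B7->E, B6->T; covered: B1=F, B2=T, B3=E, B4=E, B5=T, B6=T, B7=E
#3 (k=10, v=8) -> B1->F, B3->E, B4->S, B2->F, B5->T, B7->E, B6->F, B8->F, B9->T; covered: B1=F, B2=F, B3=E, B4=S, B5=T, B6=F, B7=E, B8=F, B9=T
#4 (k=10, v=3) -> B1->F, B3->E, B4->S, B2->F, B5->T, B7->E, B6->F, B8->F, B9->T; covered: B1=F, B2=F, B3=E, B4=S, B5=T, B6=F, B7=E, B8=F, B9=T
#5 (k=12, v=6) -> B1->F, B3->E, B4->S, B2->F, B5->T, B7->E, B6->F, B8->T; covered: B1=F, B2=F, B3=E, B4=S, B5=T, B6=F, B7=E, B8=T
#6 (k=13, v=8) -> B1->F, B3->E, B4->S, B2->F, B5->T, B7->E, B6->F, B8->F, B9->T; covered: B1=F, B2=F, B3=E, B4=S, B5=T, B6=F, B7=E, B8=F, B9=T
#7 (k=3, v=3) -> B1->F, B3->E, B4->S, B2->F, B5->T, B7->E, B6->F, B8->F, B9->F; covered: B1=F, B2=F, B3=E, B4=S, B5=T, B6=F, B7=E, B8=F, B9=F
#8 (k=9, v=2) -> B1->F, B3->E, B4->S, B2->F, B5->T, B7->S, B6->T; covered: B1=F, B2=F, B3=E, B4=S, B5=T, B6=T, B7=S
#9 (k=1, v=5) -> B1->T, B5->T, B7->E, B6->F, B8->F, B9->F; covered: B1=T, B5=T, B6=F, B7=E, B8=F, B9=F
union over all inputs: B1=T, B1=F, B2=T, B2=F, B3=E, B4=S, B4=E, B5=T, B6=T, B6=F, B7=S, B7=E, B8=T, B8=F, B9=T, B9=F (16 outcomes)
every size-1 subset falls short of the 16 outcomes (best: 9/16)
every size-2 subset falls short of the 16 outcomes (best: 12/16)
every size-3 subset falls short of the 16 outcomes (best: 14/16)
every size-4 subset falls short of the 16 outcomes (best: 15/16)
inputs {1, 2, 3, 5, 8} (size 5) cover everything; no size-5 subset with a lexicographically smaller index list covers all 16
Answer: 5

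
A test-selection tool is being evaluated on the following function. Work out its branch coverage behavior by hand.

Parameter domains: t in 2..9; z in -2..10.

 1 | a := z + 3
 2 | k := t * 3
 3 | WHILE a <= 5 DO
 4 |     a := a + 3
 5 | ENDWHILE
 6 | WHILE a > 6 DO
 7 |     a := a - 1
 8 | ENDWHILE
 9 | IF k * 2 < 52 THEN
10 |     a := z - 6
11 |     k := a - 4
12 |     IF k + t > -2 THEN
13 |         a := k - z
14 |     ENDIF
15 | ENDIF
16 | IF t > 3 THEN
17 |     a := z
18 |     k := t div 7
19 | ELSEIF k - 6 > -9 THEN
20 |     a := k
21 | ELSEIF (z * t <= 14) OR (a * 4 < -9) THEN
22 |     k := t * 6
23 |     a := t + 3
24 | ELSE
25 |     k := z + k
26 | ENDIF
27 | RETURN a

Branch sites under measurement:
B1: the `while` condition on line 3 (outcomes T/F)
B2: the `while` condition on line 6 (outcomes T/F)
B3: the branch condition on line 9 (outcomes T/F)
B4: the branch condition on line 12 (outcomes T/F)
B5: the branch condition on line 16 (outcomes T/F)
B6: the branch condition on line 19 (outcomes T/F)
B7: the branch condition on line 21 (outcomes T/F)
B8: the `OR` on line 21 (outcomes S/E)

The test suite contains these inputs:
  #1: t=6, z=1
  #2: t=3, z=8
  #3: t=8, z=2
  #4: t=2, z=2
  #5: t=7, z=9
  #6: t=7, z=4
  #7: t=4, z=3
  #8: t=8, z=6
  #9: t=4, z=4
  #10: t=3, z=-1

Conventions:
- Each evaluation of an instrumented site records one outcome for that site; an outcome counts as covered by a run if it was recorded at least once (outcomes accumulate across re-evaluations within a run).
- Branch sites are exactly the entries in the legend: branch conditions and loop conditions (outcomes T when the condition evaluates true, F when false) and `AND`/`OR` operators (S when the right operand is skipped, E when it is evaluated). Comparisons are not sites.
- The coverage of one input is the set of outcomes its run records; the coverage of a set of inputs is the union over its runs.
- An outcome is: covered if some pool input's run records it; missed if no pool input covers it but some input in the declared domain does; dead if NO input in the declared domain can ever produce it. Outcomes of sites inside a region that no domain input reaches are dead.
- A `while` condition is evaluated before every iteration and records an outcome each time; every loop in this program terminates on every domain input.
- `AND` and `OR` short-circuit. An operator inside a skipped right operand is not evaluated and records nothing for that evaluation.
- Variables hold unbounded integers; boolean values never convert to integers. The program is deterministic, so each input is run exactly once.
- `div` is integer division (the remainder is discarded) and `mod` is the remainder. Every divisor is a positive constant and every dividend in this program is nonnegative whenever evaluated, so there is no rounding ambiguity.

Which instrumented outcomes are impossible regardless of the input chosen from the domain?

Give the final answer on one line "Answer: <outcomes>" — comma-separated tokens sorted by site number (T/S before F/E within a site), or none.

running all 104 domain inputs and tallying outcomes:
  reachable outcomes have witnesses, e.g. B1=T (e.g. t=2, z=-2), B1=F (e.g. t=2, z=-2), B2=T (e.g. t=2, z=-2), B2=F (e.g. t=2, z=-2)

Answer: none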